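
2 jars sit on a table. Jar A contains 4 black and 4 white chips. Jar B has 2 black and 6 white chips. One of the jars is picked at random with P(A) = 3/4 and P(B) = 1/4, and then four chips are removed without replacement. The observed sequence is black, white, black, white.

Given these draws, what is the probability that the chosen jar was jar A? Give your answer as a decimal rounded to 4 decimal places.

Under each hypothesis, the probability of the observed sequence is: P(data | jar A) = (4/8)(4/7)(3/6)(3/5) = 3/35; P(data | jar B) = (2/8)(6/7)(1/6)(5/5) = 1/28.
Multiplying each by its prior: 3/4 · 3/35 = 9/140, 1/4 · 1/28 = 1/112; these sum to 41/560.
By Bayes' rule, P(jar A | data) = (9/140) / (41/560) = 36/41.

0.8780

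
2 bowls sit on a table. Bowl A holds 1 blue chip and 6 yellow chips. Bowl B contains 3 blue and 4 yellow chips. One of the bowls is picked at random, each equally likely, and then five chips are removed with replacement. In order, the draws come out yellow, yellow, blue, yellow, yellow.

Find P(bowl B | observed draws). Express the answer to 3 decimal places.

The likelihood of the observed sequence under each hypothesis: P(data | bowl A) = (6/7)(6/7)(1/7)(6/7)(6/7) = 0.077111; P(data | bowl B) = (4/7)(4/7)(3/7)(4/7)(4/7) = 0.045695.
The prior-weighted likelihoods are 1/2 · 0.077111 = 0.038555, 1/2 · 0.045695 = 0.022848; with total 0.061403.
Therefore the posterior P(bowl B | data) = (0.022848) / (0.061403) = 0.37209.

0.372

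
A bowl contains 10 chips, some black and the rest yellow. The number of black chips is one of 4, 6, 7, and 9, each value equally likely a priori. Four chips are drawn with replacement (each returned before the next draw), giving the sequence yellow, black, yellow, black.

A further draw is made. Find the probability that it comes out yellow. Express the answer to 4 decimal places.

0.4280

Under each hypothesis, the probability of the observed sequence is: P(data | r = 4) = (6/10)(4/10)(6/10)(4/10) = 0.0576; P(data | r = 6) = (4/10)(6/10)(4/10)(6/10) = 0.0576; P(data | r = 7) = (3/10)(7/10)(3/10)(7/10) = 0.0441; P(data | r = 9) = (1/10)(9/10)(1/10)(9/10) = 0.0081.
Multiplying each by its prior: 1/4 · 0.0576 = 0.0144, 1/4 · 0.0576 = 0.0144, 1/4 · 0.0441 = 0.011025, 1/4 · 0.0081 = 0.002025; summing to 0.04185.
Dividing through by the total gives posterior P(r = 4 | data) = 0.34409, P(r = 6 | data) = 0.34409, P(r = 7 | data) = 0.26344, P(r = 9 | data) = 0.048387.
Averaging over the posterior, P(yellow next | data) = (3/5)(0.34409) + (2/5)(0.34409) + (3/10)(0.26344) + (1/10)(0.048387) = 0.42796.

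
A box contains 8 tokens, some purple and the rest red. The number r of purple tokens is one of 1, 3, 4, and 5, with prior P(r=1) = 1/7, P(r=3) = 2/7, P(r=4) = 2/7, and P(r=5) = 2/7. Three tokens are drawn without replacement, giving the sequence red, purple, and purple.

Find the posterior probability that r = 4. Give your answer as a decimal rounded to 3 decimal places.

0.348

Under each hypothesis, the probability of the observed sequence is: P(data | r = 1) = (7/8)(1/7)(0/6) = 0; P(data | r = 3) = (5/8)(3/7)(2/6) = 5/56; P(data | r = 4) = (4/8)(4/7)(3/6) = 1/7; P(data | r = 5) = (3/8)(5/7)(4/6) = 5/28.
Multiplying each by its prior: 1/7 · 0 = 0, 2/7 · 5/56 = 5/196, 2/7 · 1/7 = 2/49, 2/7 · 5/28 = 5/98; these sum to 23/196.
Therefore the posterior P(r = 4 | data) = (2/49) / (23/196) = 8/23.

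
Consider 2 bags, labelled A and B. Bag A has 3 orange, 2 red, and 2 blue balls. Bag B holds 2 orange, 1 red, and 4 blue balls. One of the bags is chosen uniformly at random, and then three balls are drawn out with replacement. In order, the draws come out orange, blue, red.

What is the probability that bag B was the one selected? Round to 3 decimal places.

Compute the likelihood of the observed sequence for each case: P(data | bag A) = (3/7)(2/7)(2/7) = 12/343; P(data | bag B) = (2/7)(4/7)(1/7) = 8/343.
Weighting by the prior gives 1/2 · 12/343 = 6/343, 1/2 · 8/343 = 4/343; with total 10/343.
By Bayes' rule, P(bag B | data) = (4/343) / (10/343) = 2/5.

0.400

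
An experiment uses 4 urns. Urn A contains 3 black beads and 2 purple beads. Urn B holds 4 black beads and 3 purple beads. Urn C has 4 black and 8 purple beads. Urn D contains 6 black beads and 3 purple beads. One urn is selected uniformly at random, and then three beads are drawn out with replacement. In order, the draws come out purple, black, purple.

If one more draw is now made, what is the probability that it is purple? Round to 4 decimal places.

Compute the likelihood of the observed sequence for each case: P(data | urn A) = (2/5)(3/5)(2/5) = 0.096; P(data | urn B) = (3/7)(4/7)(3/7) = 0.10496; P(data | urn C) = (8/12)(4/12)(8/12) = 0.14815; P(data | urn D) = (3/9)(6/9)(3/9) = 0.074074.
The prior-weighted likelihoods are 1/4 · 0.096 = 0.024, 1/4 · 0.10496 = 0.026239, 1/4 · 0.14815 = 0.037037, 1/4 · 0.074074 = 0.018519; these sum to 0.10579.
Dividing through by the total gives posterior P(urn A | data) = 0.22685, P(urn B | data) = 0.24802, P(urn C | data) = 0.35008, P(urn D | data) = 0.17504.
The predictive probability is P(purple next | data) = (2/5)(0.22685) + (3/7)(0.24802) + (2/3)(0.35008) + (1/3)(0.17504) = 0.48877.

0.4888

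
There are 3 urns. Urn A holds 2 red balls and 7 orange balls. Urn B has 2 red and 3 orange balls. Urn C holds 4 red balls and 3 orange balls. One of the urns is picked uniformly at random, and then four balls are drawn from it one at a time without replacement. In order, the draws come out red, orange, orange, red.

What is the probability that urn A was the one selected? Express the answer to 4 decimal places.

0.1301

For each hypothesis, P(data | H) works out to: P(data | urn A) = (2/9)(7/8)(6/7)(1/6) = 0.027778; P(data | urn B) = (2/5)(3/4)(2/3)(1/2) = 0.1; P(data | urn C) = (4/7)(3/6)(2/5)(3/4) = 0.085714.
Multiplying each by its prior: 1/3 · 0.027778 = 0.0092593, 1/3 · 0.1 = 0.033333, 1/3 · 0.085714 = 0.028571; these sum to 0.071164.
By Bayes' rule, P(urn A | data) = (0.0092593) / (0.071164) = 0.13011.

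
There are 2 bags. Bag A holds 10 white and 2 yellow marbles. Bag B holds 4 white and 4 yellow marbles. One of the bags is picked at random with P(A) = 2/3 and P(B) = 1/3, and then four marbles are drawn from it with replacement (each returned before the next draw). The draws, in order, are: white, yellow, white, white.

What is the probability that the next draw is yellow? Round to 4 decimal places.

For each hypothesis, P(data | H) works out to: P(data | bag A) = (10/12)(2/12)(10/12)(10/12) = 0.096451; P(data | bag B) = (4/8)(4/8)(4/8)(4/8) = 0.0625.
The prior-weighted likelihoods are 2/3 · 0.096451 = 0.0643, 1/3 · 0.0625 = 0.020833; with total 0.085134.
Normalising, the posterior is P(bag A | data) = 0.75529, P(bag B | data) = 0.24471.
The predictive probability is P(yellow next | data) = (1/6)(0.75529) + (1/2)(0.24471) = 0.24824.

0.2482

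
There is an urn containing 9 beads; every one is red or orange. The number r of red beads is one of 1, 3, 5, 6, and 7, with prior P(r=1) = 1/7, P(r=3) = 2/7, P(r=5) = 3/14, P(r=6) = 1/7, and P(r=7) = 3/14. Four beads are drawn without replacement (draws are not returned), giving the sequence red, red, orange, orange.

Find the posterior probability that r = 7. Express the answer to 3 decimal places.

The likelihood of the observed sequence under each hypothesis: P(data | r = 1) = (1/9)(0/8) = 0; P(data | r = 3) = (3/9)(2/8)(6/7)(5/6) = 5/84; P(data | r = 5) = (5/9)(4/8)(4/7)(3/6) = 5/63; P(data | r = 6) = (6/9)(5/8)(3/7)(2/6) = 5/84; P(data | r = 7) = (7/9)(6/8)(2/7)(1/6) = 1/36.
The prior-weighted likelihoods are 1/7 · 0 = 0, 2/7 · 5/84 = 5/294, 3/14 · 5/63 = 5/294, 1/7 · 5/84 = 5/588, 3/14 · 1/36 = 1/168; these sum to 19/392.
So P(r = 7 | data) = (1/168) / (19/392) = 7/57.

0.123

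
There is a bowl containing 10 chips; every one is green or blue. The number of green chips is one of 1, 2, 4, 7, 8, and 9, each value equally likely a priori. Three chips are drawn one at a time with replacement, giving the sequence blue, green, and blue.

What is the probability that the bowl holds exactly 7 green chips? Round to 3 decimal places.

For each hypothesis, P(data | H) works out to: P(data | r = 1) = (9/10)(1/10)(9/10) = 0.081; P(data | r = 2) = (8/10)(2/10)(8/10) = 0.128; P(data | r = 4) = (6/10)(4/10)(6/10) = 0.144; P(data | r = 7) = (3/10)(7/10)(3/10) = 0.063; P(data | r = 8) = (2/10)(8/10)(2/10) = 0.032; P(data | r = 9) = (1/10)(9/10)(1/10) = 0.009.
Multiplying each by its prior: 1/6 · 0.081 = 0.0135, 1/6 · 0.128 = 0.021333, 1/6 · 0.144 = 0.024, 1/6 · 0.063 = 0.0105, 1/6 · 0.032 = 0.0053333, 1/6 · 0.009 = 0.0015; summing to 0.076167.
So P(r = 7 | data) = (0.0105) / (0.076167) = 0.13786.

0.138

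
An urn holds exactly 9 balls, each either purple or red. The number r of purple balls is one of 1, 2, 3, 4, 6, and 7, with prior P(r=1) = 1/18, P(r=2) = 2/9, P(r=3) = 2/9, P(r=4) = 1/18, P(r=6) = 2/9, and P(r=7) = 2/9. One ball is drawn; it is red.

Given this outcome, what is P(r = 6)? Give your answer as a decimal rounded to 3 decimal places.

The likelihood of this draw under each hypothesis: P(data | r = 1) = (8/9) = 8/9; P(data | r = 2) = (7/9) = 7/9; P(data | r = 3) = (6/9) = 2/3; P(data | r = 4) = (5/9) = 5/9; P(data | r = 6) = (3/9) = 1/3; P(data | r = 7) = (2/9) = 2/9.
The prior-weighted likelihoods are 1/18 · 8/9 = 4/81, 2/9 · 7/9 = 14/81, 2/9 · 2/3 = 4/27, 1/18 · 5/9 = 5/162, 2/9 · 1/3 = 2/27, 2/9 · 2/9 = 4/81; these sum to 85/162.
So P(r = 6 | data) = (2/27) / (85/162) = 12/85.

0.141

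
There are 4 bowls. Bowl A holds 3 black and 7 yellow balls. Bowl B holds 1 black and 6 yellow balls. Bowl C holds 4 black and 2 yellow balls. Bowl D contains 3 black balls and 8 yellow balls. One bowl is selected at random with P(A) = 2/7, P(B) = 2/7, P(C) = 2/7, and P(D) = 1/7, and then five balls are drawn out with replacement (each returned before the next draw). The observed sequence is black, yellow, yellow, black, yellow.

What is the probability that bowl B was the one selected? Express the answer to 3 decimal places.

0.173

For each hypothesis, P(data | H) works out to: P(data | bowl A) = (3/10)(7/10)(7/10)(3/10)(7/10) = 0.03087; P(data | bowl B) = (1/7)(6/7)(6/7)(1/7)(6/7) = 0.012852; P(data | bowl C) = (4/6)(2/6)(2/6)(4/6)(2/6) = 0.016461; P(data | bowl D) = (3/11)(8/11)(8/11)(3/11)(8/11) = 0.028612.
The prior-weighted likelihoods are 2/7 · 0.03087 = 0.00882, 2/7 · 0.012852 = 0.0036719, 2/7 · 0.016461 = 0.0047031, 1/7 · 0.028612 = 0.0040874; summing to 0.021282.
By Bayes' rule, P(bowl B | data) = (0.0036719) / (0.021282) = 0.17253.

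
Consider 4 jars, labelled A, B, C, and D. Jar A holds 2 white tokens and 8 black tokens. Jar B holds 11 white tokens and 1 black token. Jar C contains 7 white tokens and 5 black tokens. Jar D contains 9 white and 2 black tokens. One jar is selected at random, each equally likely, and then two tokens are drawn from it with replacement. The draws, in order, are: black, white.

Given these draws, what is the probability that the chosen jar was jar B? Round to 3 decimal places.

0.122

Compute the likelihood of the observed sequence for each case: P(data | jar A) = (8/10)(2/10) = 0.16; P(data | jar B) = (1/12)(11/12) = 0.076389; P(data | jar C) = (5/12)(7/12) = 0.24306; P(data | jar D) = (2/11)(9/11) = 0.14876.
The prior-weighted likelihoods are 1/4 · 0.16 = 0.04, 1/4 · 0.076389 = 0.019097, 1/4 · 0.24306 = 0.060764, 1/4 · 0.14876 = 0.03719; summing to 0.15705.
Therefore the posterior P(jar B | data) = (0.019097) / (0.15705) = 0.1216.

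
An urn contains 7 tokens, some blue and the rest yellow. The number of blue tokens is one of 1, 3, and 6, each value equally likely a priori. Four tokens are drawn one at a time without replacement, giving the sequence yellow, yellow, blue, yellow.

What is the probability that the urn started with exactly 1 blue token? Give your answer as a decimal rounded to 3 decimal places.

Compute the likelihood of the observed sequence for each case: P(data | r = 1) = (6/7)(5/6)(1/5)(4/4) = 1/7; P(data | r = 3) = (4/7)(3/6)(3/5)(2/4) = 3/35; P(data | r = 6) = (1/7)(0/6) = 0.
Multiplying each by its prior: 1/3 · 1/7 = 1/21, 1/3 · 3/35 = 1/35, 1/3 · 0 = 0; these sum to 8/105.
Hence P(r = 1 | data) = (1/21) / (8/105) = 5/8.

0.625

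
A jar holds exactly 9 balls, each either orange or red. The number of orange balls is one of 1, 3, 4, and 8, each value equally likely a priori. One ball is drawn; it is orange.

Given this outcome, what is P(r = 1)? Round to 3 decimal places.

0.063

Under each hypothesis, the probability of this draw is: P(data | r = 1) = (1/9) = 1/9; P(data | r = 3) = (3/9) = 1/3; P(data | r = 4) = (4/9) = 4/9; P(data | r = 8) = (8/9) = 8/9.
The prior-weighted likelihoods are 1/4 · 1/9 = 1/36, 1/4 · 1/3 = 1/12, 1/4 · 4/9 = 1/9, 1/4 · 8/9 = 2/9; summing to 4/9.
Therefore the posterior P(r = 1 | data) = (1/36) / (4/9) = 1/16.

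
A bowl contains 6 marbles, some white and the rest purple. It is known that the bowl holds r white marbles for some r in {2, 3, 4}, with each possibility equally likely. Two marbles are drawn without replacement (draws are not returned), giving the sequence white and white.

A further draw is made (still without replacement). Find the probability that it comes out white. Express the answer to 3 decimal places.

0.375

Under each hypothesis, the probability of the observed sequence is: P(data | r = 2) = (2/6)(1/5) = 1/15; P(data | r = 3) = (3/6)(2/5) = 1/5; P(data | r = 4) = (4/6)(3/5) = 2/5.
Multiplying each by its prior: 1/3 · 1/15 = 1/45, 1/3 · 1/5 = 1/15, 1/3 · 2/5 = 2/15; summing to 2/9.
Normalising, the posterior is P(r = 2 | data) = 1/10, P(r = 3 | data) = 3/10, P(r = 4 | data) = 3/5.
The predictive probability is P(white next | data) = (0)(1/10) + (1/4)(3/10) + (1/2)(3/5) = 3/8.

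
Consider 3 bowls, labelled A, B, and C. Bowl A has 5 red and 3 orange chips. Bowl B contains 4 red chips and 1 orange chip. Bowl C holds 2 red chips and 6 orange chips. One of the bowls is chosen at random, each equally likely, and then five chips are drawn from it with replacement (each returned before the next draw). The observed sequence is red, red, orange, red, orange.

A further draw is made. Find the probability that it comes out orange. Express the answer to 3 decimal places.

0.370

Compute the likelihood of the observed sequence for each case: P(data | bowl A) = (5/8)(5/8)(3/8)(5/8)(3/8) = 0.034332; P(data | bowl B) = (4/5)(4/5)(1/5)(4/5)(1/5) = 0.02048; P(data | bowl C) = (2/8)(2/8)(6/8)(2/8)(6/8) = 0.0087891.
Multiplying each by its prior: 1/3 · 0.034332 = 0.011444, 1/3 · 0.02048 = 0.0068267, 1/3 · 0.0087891 = 0.0029297; these sum to 0.0212.
Normalising, the posterior is P(bowl A | data) = 0.5398, P(bowl B | data) = 0.32201, P(bowl C | data) = 0.13819.
Averaging over the posterior, P(orange next | data) = (3/8)(0.5398) + (1/5)(0.32201) + (3/4)(0.13819) = 0.37047.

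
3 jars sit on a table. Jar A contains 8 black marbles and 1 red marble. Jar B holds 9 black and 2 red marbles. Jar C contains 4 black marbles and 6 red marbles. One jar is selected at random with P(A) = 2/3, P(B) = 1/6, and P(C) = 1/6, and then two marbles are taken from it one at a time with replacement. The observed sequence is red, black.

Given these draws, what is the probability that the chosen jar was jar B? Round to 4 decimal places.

The likelihood of the observed sequence under each hypothesis: P(data | jar A) = (1/9)(8/9) = 0.098765; P(data | jar B) = (2/11)(9/11) = 0.14876; P(data | jar C) = (6/10)(4/10) = 0.24.
Multiplying each by its prior: 2/3 · 0.098765 = 0.065844, 1/6 · 0.14876 = 0.024793, 1/6 · 0.24 = 0.04; with total 0.13064.
So P(jar B | data) = (0.024793) / (0.13064) = 0.18979.

0.1898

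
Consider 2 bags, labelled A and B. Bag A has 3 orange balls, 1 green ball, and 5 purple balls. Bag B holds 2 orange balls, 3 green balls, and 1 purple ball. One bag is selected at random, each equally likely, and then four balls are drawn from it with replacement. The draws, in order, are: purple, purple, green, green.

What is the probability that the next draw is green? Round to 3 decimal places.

0.362

Compute the likelihood of the observed sequence for each case: P(data | bag A) = (5/9)(5/9)(1/9)(1/9) = 0.0038104; P(data | bag B) = (1/6)(1/6)(3/6)(3/6) = 0.0069444.
The prior-weighted likelihoods are 1/2 · 0.0038104 = 0.0019052, 1/2 · 0.0069444 = 0.0034722; summing to 0.0053774.
The posterior is then P(bag A | data) = 0.3543, P(bag B | data) = 0.6457.
The predictive probability is P(green next | data) = (1/9)(0.3543) + (1/2)(0.6457) = 0.36222.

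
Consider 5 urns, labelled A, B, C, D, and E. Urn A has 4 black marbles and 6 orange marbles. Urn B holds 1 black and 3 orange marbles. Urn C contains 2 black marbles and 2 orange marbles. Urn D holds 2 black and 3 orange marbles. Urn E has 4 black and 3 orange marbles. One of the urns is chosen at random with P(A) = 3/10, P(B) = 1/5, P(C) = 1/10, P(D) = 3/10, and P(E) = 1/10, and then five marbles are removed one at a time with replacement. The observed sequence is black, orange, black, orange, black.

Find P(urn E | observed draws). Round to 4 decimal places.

Compute the likelihood of the observed sequence for each case: P(data | urn A) = (4/10)(6/10)(4/10)(6/10)(4/10) = 0.02304; P(data | urn B) = (1/4)(3/4)(1/4)(3/4)(1/4) = 0.0087891; P(data | urn C) = (2/4)(2/4)(2/4)(2/4)(2/4) = 0.03125; P(data | urn D) = (2/5)(3/5)(2/5)(3/5)(2/5) = 0.02304; P(data | urn E) = (4/7)(3/7)(4/7)(3/7)(4/7) = 0.034271.
The prior-weighted likelihoods are 3/10 · 0.02304 = 0.006912, 1/5 · 0.0087891 = 0.0017578, 1/10 · 0.03125 = 0.003125, 3/10 · 0.02304 = 0.006912, 1/10 · 0.034271 = 0.0034271; these sum to 0.022134.
Hence P(urn E | data) = (0.0034271) / (0.022134) = 0.15484.

0.1548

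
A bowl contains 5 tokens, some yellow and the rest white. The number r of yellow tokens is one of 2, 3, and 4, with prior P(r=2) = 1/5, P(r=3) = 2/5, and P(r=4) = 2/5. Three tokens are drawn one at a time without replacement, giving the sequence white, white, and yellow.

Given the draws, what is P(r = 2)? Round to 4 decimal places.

Under each hypothesis, the probability of the observed sequence is: P(data | r = 2) = (3/5)(2/4)(2/3) = 1/5; P(data | r = 3) = (2/5)(1/4)(3/3) = 1/10; P(data | r = 4) = (1/5)(0/4) = 0.
Weighting by the prior gives 1/5 · 1/5 = 1/25, 2/5 · 1/10 = 1/25, 2/5 · 0 = 0; these sum to 2/25.
By Bayes' rule, P(r = 2 | data) = (1/25) / (2/25) = 1/2.

0.5000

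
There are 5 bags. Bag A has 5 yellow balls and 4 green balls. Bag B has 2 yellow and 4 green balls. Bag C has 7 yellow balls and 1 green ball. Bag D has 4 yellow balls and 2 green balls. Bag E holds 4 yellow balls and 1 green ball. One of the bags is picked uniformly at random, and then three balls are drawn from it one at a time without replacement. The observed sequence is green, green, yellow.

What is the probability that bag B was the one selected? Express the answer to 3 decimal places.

0.519

Compute the likelihood of the observed sequence for each case: P(data | bag A) = (4/9)(3/8)(5/7) = 5/42; P(data | bag B) = (4/6)(3/5)(2/4) = 1/5; P(data | bag C) = (1/8)(0/7) = 0; P(data | bag D) = (2/6)(1/5)(4/4) = 1/15; P(data | bag E) = (1/5)(0/4) = 0.
The prior-weighted likelihoods are 1/5 · 5/42 = 1/42, 1/5 · 1/5 = 1/25, 1/5 · 0 = 0, 1/5 · 1/15 = 1/75, 1/5 · 0 = 0; summing to 27/350.
So P(bag B | data) = (1/25) / (27/350) = 14/27.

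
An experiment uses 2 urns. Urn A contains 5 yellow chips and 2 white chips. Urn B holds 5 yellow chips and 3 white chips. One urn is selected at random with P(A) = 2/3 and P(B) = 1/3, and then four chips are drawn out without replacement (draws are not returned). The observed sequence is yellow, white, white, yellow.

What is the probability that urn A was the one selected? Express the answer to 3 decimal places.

The likelihood of the observed sequence under each hypothesis: P(data | urn A) = (5/7)(2/6)(1/5)(4/4) = 1/21; P(data | urn B) = (5/8)(3/7)(2/6)(4/5) = 1/14.
Multiplying each by its prior: 2/3 · 1/21 = 2/63, 1/3 · 1/14 = 1/42; these sum to 1/18.
By Bayes' rule, P(urn A | data) = (2/63) / (1/18) = 4/7.

0.571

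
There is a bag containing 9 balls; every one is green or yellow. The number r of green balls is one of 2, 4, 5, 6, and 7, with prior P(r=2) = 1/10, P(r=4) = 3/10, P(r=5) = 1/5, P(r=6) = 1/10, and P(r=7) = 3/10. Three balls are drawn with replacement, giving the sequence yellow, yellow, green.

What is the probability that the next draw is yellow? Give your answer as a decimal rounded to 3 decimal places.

0.504

The likelihood of the observed sequence under each hypothesis: P(data | r = 2) = (7/9)(7/9)(2/9) = 0.13443; P(data | r = 4) = (5/9)(5/9)(4/9) = 0.13717; P(data | r = 5) = (4/9)(4/9)(5/9) = 0.10974; P(data | r = 6) = (3/9)(3/9)(6/9) = 0.074074; P(data | r = 7) = (2/9)(2/9)(7/9) = 0.038409.
Multiplying each by its prior: 1/10 · 0.13443 = 0.013443, 3/10 · 0.13717 = 0.041152, 1/5 · 0.10974 = 0.021948, 1/10 · 0.074074 = 0.0074074, 3/10 · 0.038409 = 0.011523; these sum to 0.095473.
Dividing through by the total gives posterior P(r = 2 | data) = 0.1408, P(r = 4 | data) = 0.43103, P(r = 5 | data) = 0.22989, P(r = 6 | data) = 0.077586, P(r = 7 | data) = 0.12069.
So P(yellow next | data) = Σ P(yellow next | H) P(H | data) = (7/9)(0.1408) + (5/9)(0.43103) + (4/9)(0.22989) + (1/3)(0.077586) + (2/9)(0.12069) = 0.50383.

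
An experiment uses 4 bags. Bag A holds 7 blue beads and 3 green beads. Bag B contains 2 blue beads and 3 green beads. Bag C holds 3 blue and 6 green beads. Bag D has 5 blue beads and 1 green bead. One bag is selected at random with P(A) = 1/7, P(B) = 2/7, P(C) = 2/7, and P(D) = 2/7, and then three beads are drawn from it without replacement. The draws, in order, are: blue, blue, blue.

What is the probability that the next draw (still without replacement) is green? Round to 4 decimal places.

0.3665

For each hypothesis, P(data | H) works out to: P(data | bag A) = (7/10)(6/9)(5/8) = 0.29167; P(data | bag B) = (2/5)(1/4)(0/3) = 0; P(data | bag C) = (3/9)(2/8)(1/7) = 0.011905; P(data | bag D) = (5/6)(4/5)(3/4) = 0.5.
Multiplying each by its prior: 1/7 · 0.29167 = 0.041667, 2/7 · 0 = 0, 2/7 · 0.011905 = 0.0034014, 2/7 · 0.5 = 0.14286; with total 0.18793.
The posterior is then P(bag A | data) = 0.22172, P(bag B | data) = 0, P(bag C | data) = 0.0181, P(bag D | data) = 0.76018.
The predictive probability is P(green next | data) = (3/7)(0.22172) + (1)(0.0181) + (1/3)(0.76018) = 0.36652.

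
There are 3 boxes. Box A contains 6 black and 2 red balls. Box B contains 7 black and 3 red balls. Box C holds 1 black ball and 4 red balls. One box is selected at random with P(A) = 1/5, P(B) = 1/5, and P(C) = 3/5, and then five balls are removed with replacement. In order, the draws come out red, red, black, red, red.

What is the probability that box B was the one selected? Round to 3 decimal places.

Compute the likelihood of the observed sequence for each case: P(data | box A) = (2/8)(2/8)(6/8)(2/8)(2/8) = 0.0029297; P(data | box B) = (3/10)(3/10)(7/10)(3/10)(3/10) = 0.00567; P(data | box C) = (4/5)(4/5)(1/5)(4/5)(4/5) = 0.08192.
The prior-weighted likelihoods are 1/5 · 0.0029297 = 0.00058594, 1/5 · 0.00567 = 0.001134, 3/5 · 0.08192 = 0.049152; summing to 0.050872.
Hence P(box B | data) = (0.001134) / (0.050872) = 0.022291.

0.022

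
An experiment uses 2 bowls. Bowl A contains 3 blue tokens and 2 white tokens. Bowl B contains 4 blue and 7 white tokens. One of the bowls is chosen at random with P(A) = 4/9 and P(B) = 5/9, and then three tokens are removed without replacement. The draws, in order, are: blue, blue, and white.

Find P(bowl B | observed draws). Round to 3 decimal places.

0.347

The likelihood of the observed sequence under each hypothesis: P(data | bowl A) = (3/5)(2/4)(2/3) = 0.2; P(data | bowl B) = (4/11)(3/10)(7/9) = 0.084848.
Multiplying each by its prior: 4/9 · 0.2 = 0.088889, 5/9 · 0.084848 = 0.047138; summing to 0.13603.
So P(bowl B | data) = (0.047138) / (0.13603) = 0.34653.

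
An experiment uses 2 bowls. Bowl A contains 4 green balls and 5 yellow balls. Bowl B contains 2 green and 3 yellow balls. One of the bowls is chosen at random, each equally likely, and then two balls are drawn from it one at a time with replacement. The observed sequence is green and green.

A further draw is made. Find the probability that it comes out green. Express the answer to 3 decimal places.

The likelihood of the observed sequence under each hypothesis: P(data | bowl A) = (4/9)(4/9) = 0.19753; P(data | bowl B) = (2/5)(2/5) = 0.16.
Weighting by the prior gives 1/2 · 0.19753 = 0.098765, 1/2 · 0.16 = 0.08; with total 0.17877.
Normalising, the posterior is P(bowl A | data) = 0.55249, P(bowl B | data) = 0.44751.
Averaging over the posterior, P(green next | data) = (4/9)(0.55249) + (2/5)(0.44751) = 0.42455.

0.425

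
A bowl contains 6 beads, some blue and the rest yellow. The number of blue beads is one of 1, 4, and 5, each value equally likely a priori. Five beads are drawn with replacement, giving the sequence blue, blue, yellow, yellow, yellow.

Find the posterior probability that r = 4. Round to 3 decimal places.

0.460

Compute the likelihood of the observed sequence for each case: P(data | r = 1) = (1/6)(1/6)(5/6)(5/6)(5/6) = 0.016075; P(data | r = 4) = (4/6)(4/6)(2/6)(2/6)(2/6) = 0.016461; P(data | r = 5) = (5/6)(5/6)(1/6)(1/6)(1/6) = 0.003215.
Weighting by the prior gives 1/3 · 0.016075 = 0.0053584, 1/3 · 0.016461 = 0.005487, 1/3 · 0.003215 = 0.0010717; summing to 0.011917.
Hence P(r = 4 | data) = (0.005487) / (0.011917) = 0.46043.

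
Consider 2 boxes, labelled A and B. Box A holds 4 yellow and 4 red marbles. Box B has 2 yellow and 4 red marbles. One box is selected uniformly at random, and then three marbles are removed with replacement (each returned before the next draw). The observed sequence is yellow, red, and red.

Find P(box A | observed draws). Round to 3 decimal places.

Under each hypothesis, the probability of the observed sequence is: P(data | box A) = (4/8)(4/8)(4/8) = 1/8; P(data | box B) = (2/6)(4/6)(4/6) = 4/27.
Weighting by the prior gives 1/2 · 1/8 = 1/16, 1/2 · 4/27 = 2/27; these sum to 59/432.
So P(box A | data) = (1/16) / (59/432) = 27/59.

0.458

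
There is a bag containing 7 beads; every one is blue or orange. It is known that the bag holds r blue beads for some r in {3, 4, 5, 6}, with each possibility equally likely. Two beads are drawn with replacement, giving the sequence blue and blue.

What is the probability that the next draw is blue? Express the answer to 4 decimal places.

0.7176

Under each hypothesis, the probability of the observed sequence is: P(data | r = 3) = (3/7)(3/7) = 9/49; P(data | r = 4) = (4/7)(4/7) = 16/49; P(data | r = 5) = (5/7)(5/7) = 25/49; P(data | r = 6) = (6/7)(6/7) = 36/49.
The prior-weighted likelihoods are 1/4 · 9/49 = 9/196, 1/4 · 16/49 = 4/49, 1/4 · 25/49 = 25/196, 1/4 · 36/49 = 9/49; summing to 43/98.
Dividing through by the total gives posterior P(r = 3 | data) = 9/86, P(r = 4 | data) = 8/43, P(r = 5 | data) = 25/86, P(r = 6 | data) = 18/43.
The predictive probability is P(blue next | data) = (3/7)(9/86) + (4/7)(8/43) + (5/7)(25/86) + (6/7)(18/43) = 216/301.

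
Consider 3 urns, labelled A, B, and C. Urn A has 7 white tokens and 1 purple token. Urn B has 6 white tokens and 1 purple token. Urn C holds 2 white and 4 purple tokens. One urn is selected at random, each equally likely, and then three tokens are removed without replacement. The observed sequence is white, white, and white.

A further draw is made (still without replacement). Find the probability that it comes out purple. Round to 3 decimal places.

Compute the likelihood of the observed sequence for each case: P(data | urn A) = (7/8)(6/7)(5/6) = 5/8; P(data | urn B) = (6/7)(5/6)(4/5) = 4/7; P(data | urn C) = (2/6)(1/5)(0/4) = 0.
The prior-weighted likelihoods are 1/3 · 5/8 = 5/24, 1/3 · 4/7 = 4/21, 1/3 · 0 = 0; summing to 67/168.
Normalising, the posterior is P(urn A | data) = 35/67, P(urn B | data) = 32/67, P(urn C | data) = 0.
Averaging over the posterior, P(purple next | data) = (1/5)(35/67) + (1/4)(32/67) = 15/67.

0.224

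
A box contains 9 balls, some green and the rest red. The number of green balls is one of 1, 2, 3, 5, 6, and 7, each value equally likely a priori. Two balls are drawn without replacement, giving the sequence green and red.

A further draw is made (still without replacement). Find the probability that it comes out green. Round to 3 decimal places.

Compute the likelihood of the observed sequence for each case: P(data | r = 1) = (1/9)(8/8) = 1/9; P(data | r = 2) = (2/9)(7/8) = 7/36; P(data | r = 3) = (3/9)(6/8) = 1/4; P(data | r = 5) = (5/9)(4/8) = 5/18; P(data | r = 6) = (6/9)(3/8) = 1/4; P(data | r = 7) = (7/9)(2/8) = 7/36.
Multiplying each by its prior: 1/6 · 1/9 = 1/54, 1/6 · 7/36 = 7/216, 1/6 · 1/4 = 1/24, 1/6 · 5/18 = 5/108, 1/6 · 1/4 = 1/24, 1/6 · 7/36 = 7/216; with total 23/108.
Dividing through by the total gives posterior P(r = 1 | data) = 2/23, P(r = 2 | data) = 7/46, P(r = 3 | data) = 9/46, P(r = 5 | data) = 5/23, P(r = 6 | data) = 9/46, P(r = 7 | data) = 7/46.
The predictive probability is P(green next | data) = (0)(2/23) + (1/7)(7/46) + (2/7)(9/46) + (4/7)(5/23) + (5/7)(9/46) + (6/7)(7/46) = 76/161.

0.472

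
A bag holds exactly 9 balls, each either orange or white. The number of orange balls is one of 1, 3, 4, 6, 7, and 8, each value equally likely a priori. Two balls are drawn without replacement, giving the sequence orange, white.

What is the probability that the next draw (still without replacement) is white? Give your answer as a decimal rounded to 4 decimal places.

For each hypothesis, P(data | H) works out to: P(data | r = 1) = (1/9)(8/8) = 1/9; P(data | r = 3) = (3/9)(6/8) = 1/4; P(data | r = 4) = (4/9)(5/8) = 5/18; P(data | r = 6) = (6/9)(3/8) = 1/4; P(data | r = 7) = (7/9)(2/8) = 7/36; P(data | r = 8) = (8/9)(1/8) = 1/9.
Multiplying each by its prior: 1/6 · 1/9 = 1/54, 1/6 · 1/4 = 1/24, 1/6 · 5/18 = 5/108, 1/6 · 1/4 = 1/24, 1/6 · 7/36 = 7/216, 1/6 · 1/9 = 1/54; with total 43/216.
Dividing through by the total gives posterior P(r = 1 | data) = 4/43, P(r = 3 | data) = 9/43, P(r = 4 | data) = 10/43, P(r = 6 | data) = 9/43, P(r = 7 | data) = 7/43, P(r = 8 | data) = 4/43.
Averaging over the posterior, P(white next | data) = (1)(4/43) + (5/7)(9/43) + (4/7)(10/43) + (2/7)(9/43) + (1/7)(7/43) + (0)(4/43) = 138/301.

0.4585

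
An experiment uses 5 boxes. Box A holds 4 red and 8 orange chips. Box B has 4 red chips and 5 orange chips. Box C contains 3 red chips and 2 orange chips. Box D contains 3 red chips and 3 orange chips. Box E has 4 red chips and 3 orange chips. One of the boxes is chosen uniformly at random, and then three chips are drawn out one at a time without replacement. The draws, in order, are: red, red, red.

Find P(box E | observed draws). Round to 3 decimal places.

Under each hypothesis, the probability of the observed sequence is: P(data | box A) = (4/12)(3/11)(2/10) = 1/55; P(data | box B) = (4/9)(3/8)(2/7) = 1/21; P(data | box C) = (3/5)(2/4)(1/3) = 1/10; P(data | box D) = (3/6)(2/5)(1/4) = 1/20; P(data | box E) = (4/7)(3/6)(2/5) = 4/35.
Multiplying each by its prior: 1/5 · 1/55 = 1/275, 1/5 · 1/21 = 1/105, 1/5 · 1/10 = 1/50, 1/5 · 1/20 = 1/100, 1/5 · 4/35 = 4/175; with total 61/924.
Therefore the posterior P(box E | data) = (4/175) / (61/924) = 528/1525.

0.346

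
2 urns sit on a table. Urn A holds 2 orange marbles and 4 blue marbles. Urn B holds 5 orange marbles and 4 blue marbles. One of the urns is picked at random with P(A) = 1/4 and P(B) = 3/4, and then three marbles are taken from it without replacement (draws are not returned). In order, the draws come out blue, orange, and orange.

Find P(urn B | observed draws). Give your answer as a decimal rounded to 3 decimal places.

0.877

Under each hypothesis, the probability of the observed sequence is: P(data | urn A) = (4/6)(2/5)(1/4) = 1/15; P(data | urn B) = (4/9)(5/8)(4/7) = 10/63.
Multiplying each by its prior: 1/4 · 1/15 = 1/60, 3/4 · 10/63 = 5/42; summing to 19/140.
So P(urn B | data) = (5/42) / (19/140) = 50/57.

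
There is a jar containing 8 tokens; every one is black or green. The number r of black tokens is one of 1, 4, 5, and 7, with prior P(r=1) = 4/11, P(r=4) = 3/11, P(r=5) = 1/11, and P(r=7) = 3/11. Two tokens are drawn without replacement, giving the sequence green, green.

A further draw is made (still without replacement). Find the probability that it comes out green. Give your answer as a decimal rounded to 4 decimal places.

0.7286

Under each hypothesis, the probability of the observed sequence is: P(data | r = 1) = (7/8)(6/7) = 3/4; P(data | r = 4) = (4/8)(3/7) = 3/14; P(data | r = 5) = (3/8)(2/7) = 3/28; P(data | r = 7) = (1/8)(0/7) = 0.
Multiplying each by its prior: 4/11 · 3/4 = 3/11, 3/11 · 3/14 = 9/154, 1/11 · 3/28 = 3/308, 3/11 · 0 = 0; these sum to 15/44.
Normalising, the posterior is P(r = 1 | data) = 4/5, P(r = 4 | data) = 6/35, P(r = 5 | data) = 1/35, P(r = 7 | data) = 0.
The predictive probability is P(green next | data) = (5/6)(4/5) + (1/3)(6/35) + (1/6)(1/35) = 51/70.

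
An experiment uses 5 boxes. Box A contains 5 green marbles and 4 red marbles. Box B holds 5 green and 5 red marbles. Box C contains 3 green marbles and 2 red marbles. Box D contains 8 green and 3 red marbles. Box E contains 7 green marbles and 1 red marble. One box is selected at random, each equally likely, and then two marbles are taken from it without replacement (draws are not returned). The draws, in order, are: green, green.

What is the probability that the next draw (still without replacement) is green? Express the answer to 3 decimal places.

Compute the likelihood of the observed sequence for each case: P(data | box A) = (5/9)(4/8) = 0.27778; P(data | box B) = (5/10)(4/9) = 0.22222; P(data | box C) = (3/5)(2/4) = 0.3; P(data | box D) = (8/11)(7/10) = 0.50909; P(data | box E) = (7/8)(6/7) = 0.75.
Multiplying each by its prior: 1/5 · 0.27778 = 0.055556, 1/5 · 0.22222 = 0.044444, 1/5 · 0.3 = 0.06, 1/5 · 0.50909 = 0.10182, 1/5 · 0.75 = 0.15; with total 0.41182.
Dividing through by the total gives posterior P(box A | data) = 0.1349, P(box B | data) = 0.10792, P(box C | data) = 0.1457, P(box D | data) = 0.24724, P(box E | data) = 0.36424.
So P(green next | data) = Σ P(green next | H) P(H | data) = (3/7)(0.1349) + (3/8)(0.10792) + (1/3)(0.1457) + (2/3)(0.24724) + (5/6)(0.36424) = 0.61521.

0.615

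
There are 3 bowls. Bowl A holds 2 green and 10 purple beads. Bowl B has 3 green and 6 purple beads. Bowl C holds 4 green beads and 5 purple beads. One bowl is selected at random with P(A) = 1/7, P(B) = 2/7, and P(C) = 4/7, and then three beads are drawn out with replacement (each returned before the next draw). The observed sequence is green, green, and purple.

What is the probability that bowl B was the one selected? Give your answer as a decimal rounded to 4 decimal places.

0.2428

Compute the likelihood of the observed sequence for each case: P(data | bowl A) = (2/12)(2/12)(10/12) = 0.023148; P(data | bowl B) = (3/9)(3/9)(6/9) = 0.074074; P(data | bowl C) = (4/9)(4/9)(5/9) = 0.10974.
The prior-weighted likelihoods are 1/7 · 0.023148 = 0.0033069, 2/7 · 0.074074 = 0.021164, 4/7 · 0.10974 = 0.062708; these sum to 0.087179.
Hence P(bowl B | data) = (0.021164) / (0.087179) = 0.24276.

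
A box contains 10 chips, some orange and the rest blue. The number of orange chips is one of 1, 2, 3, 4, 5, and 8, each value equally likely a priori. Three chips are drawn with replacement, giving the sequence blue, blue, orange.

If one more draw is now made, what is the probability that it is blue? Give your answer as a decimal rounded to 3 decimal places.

0.660

Compute the likelihood of the observed sequence for each case: P(data | r = 1) = (9/10)(9/10)(1/10) = 0.081; P(data | r = 2) = (8/10)(8/10)(2/10) = 0.128; P(data | r = 3) = (7/10)(7/10)(3/10) = 0.147; P(data | r = 4) = (6/10)(6/10)(4/10) = 0.144; P(data | r = 5) = (5/10)(5/10)(5/10) = 0.125; P(data | r = 8) = (2/10)(2/10)(8/10) = 0.032.
The prior-weighted likelihoods are 1/6 · 0.081 = 0.0135, 1/6 · 0.128 = 0.021333, 1/6 · 0.147 = 0.0245, 1/6 · 0.144 = 0.024, 1/6 · 0.125 = 0.020833, 1/6 · 0.032 = 0.0053333; with total 0.1095.
The posterior is then P(r = 1 | data) = 0.12329, P(r = 2 | data) = 0.19482, P(r = 3 | data) = 0.22374, P(r = 4 | data) = 0.21918, P(r = 5 | data) = 0.19026, P(r = 8 | data) = 0.048706.
So P(blue next | data) = Σ P(blue next | H) P(H | data) = (9/10)(0.12329) + (4/5)(0.19482) + (7/10)(0.22374) + (3/5)(0.21918) + (1/2)(0.19026) + (1/5)(0.048706) = 0.65982.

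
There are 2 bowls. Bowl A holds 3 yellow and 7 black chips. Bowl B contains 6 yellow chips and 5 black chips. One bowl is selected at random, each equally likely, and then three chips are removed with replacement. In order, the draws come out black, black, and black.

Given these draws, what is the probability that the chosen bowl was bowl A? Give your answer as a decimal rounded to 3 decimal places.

For each hypothesis, P(data | H) works out to: P(data | bowl A) = (7/10)(7/10)(7/10) = 0.343; P(data | bowl B) = (5/11)(5/11)(5/11) = 0.093914.
Weighting by the prior gives 1/2 · 0.343 = 0.1715, 1/2 · 0.093914 = 0.046957; with total 0.21846.
Hence P(bowl A | data) = (0.1715) / (0.21846) = 0.78505.

0.785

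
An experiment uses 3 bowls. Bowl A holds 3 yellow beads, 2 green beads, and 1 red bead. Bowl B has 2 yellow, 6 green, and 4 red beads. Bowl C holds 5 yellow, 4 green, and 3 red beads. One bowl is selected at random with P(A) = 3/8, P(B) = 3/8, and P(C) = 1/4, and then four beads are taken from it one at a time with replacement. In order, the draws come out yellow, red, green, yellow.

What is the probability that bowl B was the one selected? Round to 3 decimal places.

0.164

Under each hypothesis, the probability of the observed sequence is: P(data | bowl A) = (3/6)(1/6)(2/6)(3/6) = 0.013889; P(data | bowl B) = (2/12)(4/12)(6/12)(2/12) = 0.0046296; P(data | bowl C) = (5/12)(3/12)(4/12)(5/12) = 0.014468.
The prior-weighted likelihoods are 3/8 · 0.013889 = 0.0052083, 3/8 · 0.0046296 = 0.0017361, 1/4 · 0.014468 = 0.0036169; with total 0.010561.
So P(bowl B | data) = (0.0017361) / (0.010561) = 0.16438.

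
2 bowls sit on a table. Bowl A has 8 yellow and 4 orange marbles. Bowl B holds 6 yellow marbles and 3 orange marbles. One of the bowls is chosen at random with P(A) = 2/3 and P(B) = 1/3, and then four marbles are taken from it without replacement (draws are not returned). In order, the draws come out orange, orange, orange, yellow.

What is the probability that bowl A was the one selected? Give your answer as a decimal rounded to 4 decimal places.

The likelihood of the observed sequence under each hypothesis: P(data | bowl A) = (4/12)(3/11)(2/10)(8/9) = 0.016162; P(data | bowl B) = (3/9)(2/8)(1/7)(6/6) = 0.011905.
Multiplying each by its prior: 2/3 · 0.016162 = 0.010774, 1/3 · 0.011905 = 0.0039683; with total 0.014743.
Therefore the posterior P(bowl A | data) = (0.010774) / (0.014743) = 0.73083.

0.7308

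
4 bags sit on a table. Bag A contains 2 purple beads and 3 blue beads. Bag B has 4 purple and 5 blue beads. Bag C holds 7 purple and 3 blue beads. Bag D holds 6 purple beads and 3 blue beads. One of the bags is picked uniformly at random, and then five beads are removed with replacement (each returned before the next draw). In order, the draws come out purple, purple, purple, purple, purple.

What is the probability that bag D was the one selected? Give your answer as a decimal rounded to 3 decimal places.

Under each hypothesis, the probability of the observed sequence is: P(data | bag A) = (2/5)(2/5)(2/5)(2/5)(2/5) = 0.01024; P(data | bag B) = (4/9)(4/9)(4/9)(4/9)(4/9) = 0.017342; P(data | bag C) = (7/10)(7/10)(7/10)(7/10)(7/10) = 0.16807; P(data | bag D) = (6/9)(6/9)(6/9)(6/9)(6/9) = 0.13169.
Weighting by the prior gives 1/4 · 0.01024 = 0.00256, 1/4 · 0.017342 = 0.0043354, 1/4 · 0.16807 = 0.042017, 1/4 · 0.13169 = 0.032922; with total 0.081835.
So P(bag D | data) = (0.032922) / (0.081835) = 0.4023.

0.402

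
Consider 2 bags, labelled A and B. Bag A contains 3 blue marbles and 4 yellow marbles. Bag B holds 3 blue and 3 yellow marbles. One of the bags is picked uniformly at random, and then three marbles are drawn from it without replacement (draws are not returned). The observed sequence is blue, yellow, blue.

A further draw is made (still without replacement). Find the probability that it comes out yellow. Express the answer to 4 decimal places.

0.7027

For each hypothesis, P(data | H) works out to: P(data | bag A) = (3/7)(4/6)(2/5) = 4/35; P(data | bag B) = (3/6)(3/5)(2/4) = 3/20.
Multiplying each by its prior: 1/2 · 4/35 = 2/35, 1/2 · 3/20 = 3/40; with total 37/280.
The posterior is then P(bag A | data) = 16/37, P(bag B | data) = 21/37.
So P(yellow next | data) = Σ P(yellow next | H) P(H | data) = (3/4)(16/37) + (2/3)(21/37) = 26/37.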